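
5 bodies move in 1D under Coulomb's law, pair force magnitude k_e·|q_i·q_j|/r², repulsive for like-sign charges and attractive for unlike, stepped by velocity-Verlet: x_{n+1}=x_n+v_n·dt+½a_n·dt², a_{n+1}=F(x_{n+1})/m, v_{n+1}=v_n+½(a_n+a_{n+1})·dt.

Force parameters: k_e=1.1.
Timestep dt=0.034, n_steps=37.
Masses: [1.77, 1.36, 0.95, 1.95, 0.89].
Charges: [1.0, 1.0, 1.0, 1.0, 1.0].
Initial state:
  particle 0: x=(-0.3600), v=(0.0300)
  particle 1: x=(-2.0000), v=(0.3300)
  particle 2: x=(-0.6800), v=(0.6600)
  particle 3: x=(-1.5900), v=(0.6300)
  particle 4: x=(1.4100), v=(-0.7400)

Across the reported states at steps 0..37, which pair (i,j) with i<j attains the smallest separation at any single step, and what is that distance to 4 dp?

pair (0,2), distance 0.3078

step 0: x0=(-0.3600) x1=(-2.0000) x2=(-0.6800) x3=(-1.5900) x4=(1.4100)
step 1: x0=(-0.3552) x1=(-1.9920) x2=(-0.6631) x3=(-1.5673) x4=(1.3854)
step 2: x0=(-0.3423) x1=(-1.9902) x2=(-0.6582) x3=(-1.5423) x4=(1.3618)
step 3: x0=(-0.3217) x1=(-1.9940) x2=(-0.6645) x3=(-1.5154) x4=(1.3395)
step 4: x0=(-0.2945) x1=(-2.0029) x2=(-0.6800) x3=(-1.4871) x4=(1.3182)
step 5: x0=(-0.2620) x1=(-2.0161) x2=(-0.7021) x3=(-1.4579) x4=(1.2983)
step 6: x0=(-0.2253) x1=(-2.0334) x2=(-0.7282) x3=(-1.4282) x4=(1.2795)
step 7: x0=(-0.1854) x1=(-2.0540) x2=(-0.7565) x3=(-1.3987) x4=(1.2621)
step 8: x0=(-0.1429) x1=(-2.0778) x2=(-0.7851) x3=(-1.3698) x4=(1.2461)
step 9: x0=(-0.0984) x1=(-2.1043) x2=(-0.8126) x3=(-1.3420) x4=(1.2314)
step 10: x0=(-0.0523) x1=(-2.1334) x2=(-0.8375) x3=(-1.3159) x4=(1.2183)
step 11: x0=(-0.0048) x1=(-2.1646) x2=(-0.8582) x3=(-1.2922) x4=(1.2067)
step 12: x0=(0.0438) x1=(-2.1980) x2=(-0.8732) x3=(-1.2716) x4=(1.1968)
step 13: x0=(0.0932) x1=(-2.2332) x2=(-0.8809) x3=(-1.2549) x4=(1.1887)
step 14: x0=(0.1434) x1=(-2.2701) x2=(-0.8800) x3=(-1.2425) x4=(1.1824)
step 15: x0=(0.1940) x1=(-2.3087) x2=(-0.8698) x3=(-1.2350) x4=(1.1782)
step 16: x0=(0.2450) x1=(-2.3488) x2=(-0.8504) x3=(-1.2323) x4=(1.1762)
step 17: x0=(0.2963) x1=(-2.3902) x2=(-0.8227) x3=(-1.2339) x4=(1.1765)
step 18: x0=(0.3475) x1=(-2.4329) x2=(-0.7880) x3=(-1.2392) x4=(1.1793)
step 19: x0=(0.3987) x1=(-2.4768) x2=(-0.7475) x3=(-1.2477) x4=(1.1850)
step 20: x0=(0.4496) x1=(-2.5219) x2=(-0.7027) x3=(-1.2587) x4=(1.1937)
step 21: x0=(0.5001) x1=(-2.5679) x2=(-0.6545) x3=(-1.2717) x4=(1.2057)
step 22: x0=(0.5499) x1=(-2.6150) x2=(-0.6038) x3=(-1.2864) x4=(1.2213)
step 23: x0=(0.5990) x1=(-2.6630) x2=(-0.5513) x3=(-1.3024) x4=(1.2409)
step 24: x0=(0.6472) x1=(-2.7118) x2=(-0.4976) x3=(-1.3195) x4=(1.2647)
step 25: x0=(0.6943) x1=(-2.7614) x2=(-0.4430) x3=(-1.3375) x4=(1.2930)
step 26: x0=(0.7402) x1=(-2.8119) x2=(-0.3880) x3=(-1.3562) x4=(1.3260)
step 27: x0=(0.7847) x1=(-2.8630) x2=(-0.3329) x3=(-1.3755) x4=(1.3640)
step 28: x0=(0.8279) x1=(-2.9148) x2=(-0.2779) x3=(-1.3954) x4=(1.4070)
step 29: x0=(0.8698) x1=(-2.9673) x2=(-0.2231) x3=(-1.4158) x4=(1.4550)
step 30: x0=(0.9103) x1=(-3.0204) x2=(-0.1689) x3=(-1.4365) x4=(1.5080)
step 31: x0=(0.9496) x1=(-3.0742) x2=(-0.1153) x3=(-1.4576) x4=(1.5657)
step 32: x0=(0.9879) x1=(-3.1284) x2=(-0.0624) x3=(-1.4789) x4=(1.6279)
step 33: x0=(1.0251) x1=(-3.1832) x2=(-0.0104) x3=(-1.5005) x4=(1.6943)
step 34: x0=(1.0616) x1=(-3.2386) x2=(0.0406) x3=(-1.5224) x4=(1.7645)
step 35: x0=(1.0975) x1=(-3.2944) x2=(0.0906) x3=(-1.5445) x4=(1.8384)
step 36: x0=(1.1330) x1=(-3.3507) x2=(0.1394) x3=(-1.5667) x4=(1.9154)
step 37: x0=(1.1681) x1=(-3.4074) x2=(0.1870) x3=(-1.5891) x4=(1.9955)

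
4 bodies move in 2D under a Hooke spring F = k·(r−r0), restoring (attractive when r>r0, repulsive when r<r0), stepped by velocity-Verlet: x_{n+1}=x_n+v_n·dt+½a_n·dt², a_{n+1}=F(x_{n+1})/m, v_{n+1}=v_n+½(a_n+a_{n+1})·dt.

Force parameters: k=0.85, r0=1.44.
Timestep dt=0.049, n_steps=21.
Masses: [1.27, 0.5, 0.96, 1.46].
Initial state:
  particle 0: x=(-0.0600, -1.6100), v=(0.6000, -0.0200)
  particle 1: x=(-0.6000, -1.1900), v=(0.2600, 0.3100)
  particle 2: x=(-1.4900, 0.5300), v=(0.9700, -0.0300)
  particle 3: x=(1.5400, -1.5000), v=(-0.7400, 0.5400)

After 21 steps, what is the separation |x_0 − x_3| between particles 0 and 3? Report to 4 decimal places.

step 0: x0=(-0.0600, -1.6100) x1=(-0.6000, -1.1900) x2=(-1.4900, 0.5300) x3=(1.5400, -1.5000)
step 1: x0=(-0.0305, -1.6106) x1=(-0.5875, -1.1732) x2=(-1.4396, 0.5258) x3=(1.5018, -1.4726)
step 2: x0=(-0.0009, -1.6104) x1=(-0.5755, -1.1532) x2=(-1.3837, 0.5161) x3=(1.4602, -1.4435)
step 3: x0=(0.0287, -1.6094) x1=(-0.5639, -1.1303) x2=(-1.3227, 0.5013) x3=(1.4153, -1.4126)
step 4: x0=(0.0581, -1.6077) x1=(-0.5529, -1.1046) x2=(-1.2568, 0.4816) x3=(1.3675, -1.3801)
step 5: x0=(0.0873, -1.6052) x1=(-0.5424, -1.0764) x2=(-1.1864, 0.4572) x3=(1.3172, -1.3460)
step 6: x0=(0.1161, -1.6022) x1=(-0.5324, -1.0461) x2=(-1.1119, 0.4286) x3=(1.2646, -1.3104)
step 7: x0=(0.1445, -1.5985) x1=(-0.5229, -1.0138) x2=(-1.0336, 0.3962) x3=(1.2102, -1.2734)
step 8: x0=(0.1723, -1.5944) x1=(-0.5139, -0.9800) x2=(-0.9521, 0.3602) x3=(1.1542, -1.2351)
step 9: x0=(0.1995, -1.5899) x1=(-0.5055, -0.9451) x2=(-0.8677, 0.3213) x3=(1.0971, -1.1956)
step 10: x0=(0.2260, -1.5852) x1=(-0.4977, -0.9094) x2=(-0.7808, 0.2799) x3=(1.0392, -1.1548)
step 11: x0=(0.2517, -1.5804) x1=(-0.4905, -0.8735) x2=(-0.6919, 0.2366) x3=(0.9807, -1.1129)
step 12: x0=(0.2768, -1.5757) x1=(-0.4841, -0.8376) x2=(-0.6013, 0.1917) x3=(0.9222, -1.0700)
step 13: x0=(0.3011, -1.5713) x1=(-0.4787, -0.8023) x2=(-0.5094, 0.1460) x3=(0.8637, -1.0260)
step 14: x0=(0.3247, -1.5673) x1=(-0.4746, -0.7679) x2=(-0.4166, 0.1000) x3=(0.8056, -0.9811)
step 15: x0=(0.3477, -1.5640) x1=(-0.4721, -0.7349) x2=(-0.3230, 0.0541) x3=(0.7481, -0.9354)
step 16: x0=(0.3703, -1.5614) x1=(-0.4717, -0.7035) x2=(-0.2289, 0.0090) x3=(0.6914, -0.8888)
step 17: x0=(0.3925, -1.5598) x1=(-0.4739, -0.6739) x2=(-0.1344, -0.0351) x3=(0.6357, -0.8415)
step 18: x0=(0.4144, -1.5592) x1=(-0.4793, -0.6461) x2=(-0.0395, -0.0776) x3=(0.5810, -0.7938)
step 19: x0=(0.4363, -1.5596) x1=(-0.4885, -0.6200) x2=(0.0557, -0.1184) x3=(0.5274, -0.7457)
step 20: x0=(0.4582, -1.5611) x1=(-0.5019, -0.5952) x2=(0.1511, -0.1571) x3=(0.4751, -0.6976)
step 21: x0=(0.4802, -1.5636) x1=(-0.5195, -0.5715) x2=(0.2469, -0.1936) x3=(0.4240, -0.6497)

0.9156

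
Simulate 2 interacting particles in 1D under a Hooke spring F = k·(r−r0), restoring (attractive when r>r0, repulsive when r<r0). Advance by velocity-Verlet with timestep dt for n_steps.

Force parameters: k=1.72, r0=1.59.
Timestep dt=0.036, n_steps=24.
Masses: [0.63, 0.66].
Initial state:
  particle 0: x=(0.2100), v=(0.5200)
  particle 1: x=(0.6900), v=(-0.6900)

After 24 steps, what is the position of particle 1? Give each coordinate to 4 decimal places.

(1.1371)

step 0: x0=(0.2100) x1=(0.6900)
step 1: x0=(0.2268) x1=(0.6670)
step 2: x0=(0.2394) x1=(0.6480)
step 3: x0=(0.2480) x1=(0.6329)
step 4: x0=(0.2522) x1=(0.6218)
step 5: x0=(0.2521) x1=(0.6149)
step 6: x0=(0.2477) x1=(0.6122)
step 7: x0=(0.2390) x1=(0.6136)
step 8: x0=(0.2259) x1=(0.6191)
step 9: x0=(0.2086) x1=(0.6286)
step 10: x0=(0.1872) x1=(0.6421)
step 11: x0=(0.1617) x1=(0.6594)
step 12: x0=(0.1324) x1=(0.6804)
step 13: x0=(0.0994) x1=(0.7049)
step 14: x0=(0.0630) x1=(0.7328)
step 15: x0=(0.0232) x1=(0.7637)
step 16: x0=(-0.0195) x1=(0.7976)
step 17: x0=(-0.0650) x1=(0.8340)
step 18: x0=(-0.1129) x1=(0.8728)
step 19: x0=(-0.1630) x1=(0.9136)
step 20: x0=(-0.2149) x1=(0.9561)
step 21: x0=(-0.2682) x1=(1.0001)
step 22: x0=(-0.3227) x1=(1.0451)
step 23: x0=(-0.3780) x1=(1.0909)
step 24: x0=(-0.4337) x1=(1.1371)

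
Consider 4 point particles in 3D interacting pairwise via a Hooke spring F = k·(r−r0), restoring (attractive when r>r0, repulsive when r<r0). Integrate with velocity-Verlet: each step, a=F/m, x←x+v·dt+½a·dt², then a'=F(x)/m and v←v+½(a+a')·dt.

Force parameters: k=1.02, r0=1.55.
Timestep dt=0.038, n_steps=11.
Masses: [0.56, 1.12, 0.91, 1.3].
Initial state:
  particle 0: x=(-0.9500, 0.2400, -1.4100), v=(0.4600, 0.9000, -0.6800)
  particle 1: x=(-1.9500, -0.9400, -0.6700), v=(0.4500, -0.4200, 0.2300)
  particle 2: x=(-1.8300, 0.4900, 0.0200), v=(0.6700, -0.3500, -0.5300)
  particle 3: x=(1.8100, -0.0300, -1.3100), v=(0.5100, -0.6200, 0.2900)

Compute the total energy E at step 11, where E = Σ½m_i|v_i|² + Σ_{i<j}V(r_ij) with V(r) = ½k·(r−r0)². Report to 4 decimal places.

8.0147

step 0: x0=(-0.9500, 0.2400, -1.4100) x1=(-1.9500, -0.9400, -0.6700) x2=(-1.8300, 0.4900, 0.0200) x3=(1.8100, -0.0300, -1.3100)
step 1: x0=(-0.9311, 0.2739, -1.4355) x1=(-1.9313, -0.9555, -0.6615) x2=(-1.8027, 0.4764, -0.0009) x3=(1.8262, -0.0536, -1.2983)
step 2: x0=(-0.9096, 0.3071, -1.4603) x1=(-1.9095, -0.9700, -0.6537) x2=(-1.7718, 0.4622, -0.0233) x3=(1.8359, -0.0773, -1.2854)
step 3: x0=(-0.8854, 0.3394, -1.4843) x1=(-1.8846, -0.9836, -0.6465) x2=(-1.7372, 0.4474, -0.0471) x3=(1.8392, -0.1011, -1.2713)
step 4: x0=(-0.8587, 0.3706, -1.5074) x1=(-1.8564, -0.9962, -0.6400) x2=(-1.6991, 0.4321, -0.0723) x3=(1.8363, -0.1249, -1.2560)
step 5: x0=(-0.8295, 0.4006, -1.5296) x1=(-1.8252, -1.0078, -0.6342) x2=(-1.6576, 0.4163, -0.0987) x3=(1.8272, -0.1486, -1.2397)
step 6: x0=(-0.7979, 0.4293, -1.5507) x1=(-1.7908, -1.0183, -0.6291) x2=(-1.6127, 0.3999, -0.1263) x3=(1.8120, -0.1723, -1.2223)
step 7: x0=(-0.7641, 0.4564, -1.5706) x1=(-1.7534, -1.0278, -0.6247) x2=(-1.5645, 0.3831, -0.1551) x3=(1.7909, -0.1959, -1.2040)
step 8: x0=(-0.7283, 0.4819, -1.5895) x1=(-1.7129, -1.0363, -0.6211) x2=(-1.5131, 0.3658, -0.1849) x3=(1.7641, -0.2194, -1.1848)
step 9: x0=(-0.6904, 0.5057, -1.6071) x1=(-1.6696, -1.0438, -0.6182) x2=(-1.4588, 0.3481, -0.2157) x3=(1.7319, -0.2427, -1.1648)
step 10: x0=(-0.6507, 0.5276, -1.6235) x1=(-1.6234, -1.0503, -0.6161) x2=(-1.4016, 0.3300, -0.2474) x3=(1.6945, -0.2658, -1.1441)
step 11: x0=(-0.6094, 0.5476, -1.6386) x1=(-1.5745, -1.0558, -0.6148) x2=(-1.3418, 0.3116, -0.2798) x3=(1.6521, -0.2887, -1.1227)
step 0 velocities: v0=(0.4600, 0.9000, -0.6800) v1=(0.4500, -0.4200, 0.2300) v2=(0.6700, -0.3500, -0.5300) v3=(0.5100, -0.6200, 0.2900)
step 0: KE=1.5187, PE=6.4992, E=8.0180
step 11 velocities: v0=(1.1072, 0.5003, -0.3816) v1=(1.3209, -0.1317, 0.0247) v2=(1.6087, -0.4884, -0.8614) v3=(-1.1762, -0.5993, 0.5703)
step 11: KE=4.4090, PE=3.6057, E=8.0147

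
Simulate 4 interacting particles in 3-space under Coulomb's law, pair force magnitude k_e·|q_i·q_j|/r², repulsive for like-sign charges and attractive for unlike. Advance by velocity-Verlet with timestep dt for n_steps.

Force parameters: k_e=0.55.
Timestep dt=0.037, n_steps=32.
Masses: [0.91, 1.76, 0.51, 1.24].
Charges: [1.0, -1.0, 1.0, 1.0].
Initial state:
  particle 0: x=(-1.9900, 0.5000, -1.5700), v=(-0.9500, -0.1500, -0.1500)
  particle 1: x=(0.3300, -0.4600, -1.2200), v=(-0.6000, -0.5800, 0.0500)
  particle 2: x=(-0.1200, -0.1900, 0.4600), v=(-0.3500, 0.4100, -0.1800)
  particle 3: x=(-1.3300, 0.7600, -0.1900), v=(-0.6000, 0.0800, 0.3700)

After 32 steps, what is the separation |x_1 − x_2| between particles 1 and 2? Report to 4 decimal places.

1.6871

step 0: x0=(-1.9900, 0.5000, -1.5700) x1=(0.3300, -0.4600, -1.2200) x2=(-0.1200, -0.1900, 0.4600) x3=(-1.3300, 0.7600, -0.1900)
step 1: x0=(-2.0252, 0.4944, -1.5757) x1=(0.3077, -0.4814, -1.2181) x2=(-0.1326, -0.1750, 0.4533) x3=(-1.3522, 0.7630, -0.1763)
step 2: x0=(-2.0605, 0.4887, -1.5818) x1=(0.2853, -0.5027, -1.2160) x2=(-0.1446, -0.1605, 0.4464) x3=(-1.3743, 0.7661, -0.1624)
step 3: x0=(-2.0959, 0.4830, -1.5882) x1=(0.2627, -0.5240, -1.2137) x2=(-0.1560, -0.1464, 0.4395) x3=(-1.3965, 0.7694, -0.1486)
step 4: x0=(-2.1313, 0.4771, -1.5950) x1=(0.2400, -0.5451, -1.2113) x2=(-0.1667, -0.1328, 0.4323) x3=(-1.4186, 0.7727, -0.1346)
step 5: x0=(-2.1669, 0.4712, -1.6021) x1=(0.2171, -0.5661, -1.2088) x2=(-0.1768, -0.1196, 0.4251) x3=(-1.4408, 0.7761, -0.1205)
step 6: x0=(-2.2026, 0.4652, -1.6094) x1=(0.1941, -0.5871, -1.2060) x2=(-0.1862, -0.1068, 0.4177) x3=(-1.4629, 0.7796, -0.1064)
step 7: x0=(-2.2383, 0.4592, -1.6171) x1=(0.1710, -0.6079, -1.2032) x2=(-0.1950, -0.0945, 0.4101) x3=(-1.4851, 0.7833, -0.0923)
step 8: x0=(-2.2741, 0.4530, -1.6251) x1=(0.1477, -0.6286, -1.2001) x2=(-0.2031, -0.0827, 0.4023) x3=(-1.5072, 0.7870, -0.0780)
step 9: x0=(-2.3100, 0.4468, -1.6333) x1=(0.1243, -0.6492, -1.1969) x2=(-0.2106, -0.0714, 0.3944) x3=(-1.5294, 0.7908, -0.0637)
step 10: x0=(-2.3460, 0.4405, -1.6419) x1=(0.1008, -0.6697, -1.1936) x2=(-0.2174, -0.0606, 0.3863) x3=(-1.5517, 0.7948, -0.0494)
step 11: x0=(-2.3820, 0.4341, -1.6507) x1=(0.0771, -0.6901, -1.1901) x2=(-0.2235, -0.0502, 0.3780) x3=(-1.5739, 0.7988, -0.0350)
step 12: x0=(-2.4181, 0.4276, -1.6597) x1=(0.0533, -0.7103, -1.1864) x2=(-0.2290, -0.0404, 0.3694) x3=(-1.5962, 0.8029, -0.0205)
step 13: x0=(-2.4543, 0.4210, -1.6690) x1=(0.0294, -0.7305, -1.1826) x2=(-0.2338, -0.0310, 0.3607) x3=(-1.6186, 0.8071, -0.0060)
step 14: x0=(-2.4906, 0.4144, -1.6786) x1=(0.0054, -0.7505, -1.1787) x2=(-0.2381, -0.0221, 0.3517) x3=(-1.6410, 0.8114, 0.0086)
step 15: x0=(-2.5269, 0.4077, -1.6883) x1=(-0.0187, -0.7704, -1.1746) x2=(-0.2416, -0.0138, 0.3425) x3=(-1.6635, 0.8158, 0.0232)
step 16: x0=(-2.5633, 0.4009, -1.6983) x1=(-0.0429, -0.7902, -1.1703) x2=(-0.2446, -0.0059, 0.3331) x3=(-1.6860, 0.8203, 0.0379)
step 17: x0=(-2.5998, 0.3941, -1.7086) x1=(-0.0673, -0.8098, -1.1659) x2=(-0.2469, 0.0014, 0.3234) x3=(-1.7085, 0.8248, 0.0527)
step 18: x0=(-2.6363, 0.3871, -1.7190) x1=(-0.0917, -0.8293, -1.1614) x2=(-0.2486, 0.0083, 0.3134) x3=(-1.7312, 0.8295, 0.0675)
step 19: x0=(-2.6729, 0.3801, -1.7296) x1=(-0.1163, -0.8487, -1.1567) x2=(-0.2498, 0.0146, 0.3032) x3=(-1.7539, 0.8342, 0.0823)
step 20: x0=(-2.7096, 0.3730, -1.7405) x1=(-0.1409, -0.8679, -1.1518) x2=(-0.2503, 0.0204, 0.2926) x3=(-1.7766, 0.8389, 0.0972)
step 21: x0=(-2.7463, 0.3659, -1.7515) x1=(-0.1656, -0.8870, -1.1468) x2=(-0.2503, 0.0258, 0.2818) x3=(-1.7994, 0.8438, 0.1122)
step 22: x0=(-2.7830, 0.3587, -1.7627) x1=(-0.1904, -0.9060, -1.1417) x2=(-0.2497, 0.0306, 0.2707) x3=(-1.8223, 0.8487, 0.1272)
step 23: x0=(-2.8198, 0.3514, -1.7741) x1=(-0.2153, -0.9248, -1.1364) x2=(-0.2486, 0.0348, 0.2593) x3=(-1.8453, 0.8537, 0.1423)
step 24: x0=(-2.8567, 0.3440, -1.7857) x1=(-0.2403, -0.9435, -1.1310) x2=(-0.2470, 0.0386, 0.2476) x3=(-1.8683, 0.8587, 0.1574)
step 25: x0=(-2.8936, 0.3365, -1.7974) x1=(-0.2653, -0.9620, -1.1254) x2=(-0.2448, 0.0419, 0.2355) x3=(-1.8913, 0.8638, 0.1726)
step 26: x0=(-2.9306, 0.3290, -1.8093) x1=(-0.2904, -0.9804, -1.1198) x2=(-0.2422, 0.0446, 0.2231) x3=(-1.9145, 0.8690, 0.1879)
step 27: x0=(-2.9676, 0.3214, -1.8214) x1=(-0.3156, -0.9986, -1.1139) x2=(-0.2391, 0.0469, 0.2105) x3=(-1.9377, 0.8742, 0.2032)
step 28: x0=(-3.0047, 0.3138, -1.8336) x1=(-0.3409, -1.0167, -1.1080) x2=(-0.2356, 0.0486, 0.1974) x3=(-1.9609, 0.8794, 0.2186)
step 29: x0=(-3.0418, 0.3061, -1.8460) x1=(-0.3662, -1.0347, -1.1019) x2=(-0.2316, 0.0498, 0.1841) x3=(-1.9842, 0.8847, 0.2340)
step 30: x0=(-3.0789, 0.2983, -1.8585) x1=(-0.3916, -1.0525, -1.0957) x2=(-0.2272, 0.0505, 0.1704) x3=(-2.0076, 0.8900, 0.2495)
step 31: x0=(-3.1161, 0.2904, -1.8711) x1=(-0.4170, -1.0701, -1.0894) x2=(-0.2224, 0.0507, 0.1564) x3=(-2.0310, 0.8954, 0.2650)
step 32: x0=(-3.1533, 0.2825, -1.8839) x1=(-0.4424, -1.0876, -1.0829) x2=(-0.2173, 0.0504, 0.1420) x3=(-2.0545, 0.9008, 0.2806)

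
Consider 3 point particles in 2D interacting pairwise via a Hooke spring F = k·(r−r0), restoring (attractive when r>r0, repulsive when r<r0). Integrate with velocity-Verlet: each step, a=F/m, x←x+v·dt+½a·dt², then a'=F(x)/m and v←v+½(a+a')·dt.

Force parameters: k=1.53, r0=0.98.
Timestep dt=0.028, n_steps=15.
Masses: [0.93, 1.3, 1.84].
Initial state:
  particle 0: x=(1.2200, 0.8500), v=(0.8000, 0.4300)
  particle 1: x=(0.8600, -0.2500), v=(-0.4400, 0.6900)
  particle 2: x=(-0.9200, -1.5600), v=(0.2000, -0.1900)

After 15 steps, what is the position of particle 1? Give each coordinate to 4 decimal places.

(0.5897, -0.0228)

step 0: x0=(1.2200, 0.8500) x1=(0.8600, -0.2500) x2=(-0.9200, -1.5600)
step 1: x0=(1.2414, 0.8608) x1=(0.8472, -0.2309) x2=(-0.9136, -1.5645)
step 2: x0=(1.2608, 0.8693) x1=(0.8336, -0.2124) x2=(-0.9056, -1.5675)
step 3: x0=(1.2781, 0.8753) x1=(0.8192, -0.1944) x2=(-0.8959, -1.5688)
step 4: x0=(1.2934, 0.8789) x1=(0.8040, -0.1770) x2=(-0.8847, -1.5686)
step 5: x0=(1.3066, 0.8801) x1=(0.7880, -0.1601) x2=(-0.8718, -1.5667)
step 6: x0=(1.3178, 0.8789) x1=(0.7712, -0.1437) x2=(-0.8574, -1.5632)
step 7: x0=(1.3268, 0.8752) x1=(0.7536, -0.1280) x2=(-0.8413, -1.5580)
step 8: x0=(1.3339, 0.8692) x1=(0.7354, -0.1128) x2=(-0.8238, -1.5513)
step 9: x0=(1.3388, 0.8607) x1=(0.7164, -0.0982) x2=(-0.8046, -1.5430)
step 10: x0=(1.3417, 0.8500) x1=(0.6968, -0.0842) x2=(-0.7840, -1.5330)
step 11: x0=(1.3426, 0.8369) x1=(0.6766, -0.0707) x2=(-0.7620, -1.5215)
step 12: x0=(1.3415, 0.8217) x1=(0.6557, -0.0579) x2=(-0.7385, -1.5084)
step 13: x0=(1.3385, 0.8042) x1=(0.6342, -0.0456) x2=(-0.7136, -1.4938)
step 14: x0=(1.3335, 0.7845) x1=(0.6122, -0.0339) x2=(-0.6873, -1.4777)
step 15: x0=(1.3267, 0.7628) x1=(0.5897, -0.0228) x2=(-0.6597, -1.4602)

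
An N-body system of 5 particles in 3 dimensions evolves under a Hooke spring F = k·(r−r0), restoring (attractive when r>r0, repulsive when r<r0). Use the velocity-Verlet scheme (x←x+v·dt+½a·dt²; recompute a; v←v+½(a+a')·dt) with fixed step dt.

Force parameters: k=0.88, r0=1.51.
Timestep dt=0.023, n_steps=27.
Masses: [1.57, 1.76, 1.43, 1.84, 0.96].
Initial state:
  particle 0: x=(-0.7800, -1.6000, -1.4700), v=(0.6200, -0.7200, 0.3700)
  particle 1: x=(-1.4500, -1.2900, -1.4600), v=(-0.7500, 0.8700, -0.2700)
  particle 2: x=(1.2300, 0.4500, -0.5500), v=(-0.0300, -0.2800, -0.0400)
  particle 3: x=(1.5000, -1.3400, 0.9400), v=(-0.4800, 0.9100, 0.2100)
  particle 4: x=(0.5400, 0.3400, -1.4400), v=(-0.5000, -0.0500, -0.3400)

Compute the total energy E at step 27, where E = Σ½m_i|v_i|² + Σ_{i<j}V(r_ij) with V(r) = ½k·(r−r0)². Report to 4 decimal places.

step 0: x0=(-0.7800, -1.6000, -1.4700) x1=(-1.4500, -1.2900, -1.4600) x2=(1.2300, 0.4500, -0.5500) x3=(1.5000, -1.3400, 0.9400) x4=(0.5400, 0.3400, -1.4400)
step 1: x0=(-0.7652, -1.6163, -1.4612) x1=(-1.4668, -1.2697, -1.4660) x2=(1.2290, 0.4431, -0.5509) x3=(1.4885, -1.3189, 0.9443) x4=(0.5282, 0.3383, -1.4476)
step 2: x0=(-0.7495, -1.6322, -1.4519) x1=(-1.4827, -1.2490, -1.4714) x2=(1.2272, 0.4355, -0.5519) x3=(1.4761, -1.2975, 0.9474) x4=(0.5160, 0.3355, -1.4548)
step 3: x0=(-0.7328, -1.6476, -1.4421) x1=(-1.4977, -1.2277, -1.4763) x2=(1.2248, 0.4269, -0.5530) x3=(1.4628, -1.2757, 0.9494) x4=(0.5033, 0.3317, -1.4615)
step 4: x0=(-0.7151, -1.6625, -1.4318) x1=(-1.5117, -1.2060, -1.4807) x2=(1.2216, 0.4176, -0.5541) x3=(1.4486, -1.2536, 0.9502) x4=(0.4901, 0.3268, -1.4677)
step 5: x0=(-0.6966, -1.6770, -1.4209) x1=(-1.5248, -1.1838, -1.4846) x2=(1.2178, 0.4075, -0.5552) x3=(1.4335, -1.2313, 0.9499) x4=(0.4764, 0.3208, -1.4735)
step 6: x0=(-0.6771, -1.6909, -1.4096) x1=(-1.5370, -1.1611, -1.4879) x2=(1.2133, 0.3967, -0.5564) x3=(1.4175, -1.2086, 0.9485) x4=(0.4623, 0.3139, -1.4788)
step 7: x0=(-0.6569, -1.7043, -1.3977) x1=(-1.5482, -1.1381, -1.4908) x2=(1.2080, 0.3850, -0.5577) x3=(1.4007, -1.1857, 0.9460) x4=(0.4477, 0.3060, -1.4836)
step 8: x0=(-0.6358, -1.7172, -1.3854) x1=(-1.5584, -1.1145, -1.4931) x2=(1.2021, 0.3726, -0.5590) x3=(1.3830, -1.1626, 0.9424) x4=(0.4328, 0.2970, -1.4880)
step 9: x0=(-0.6140, -1.7296, -1.3726) x1=(-1.5676, -1.0906, -1.4950) x2=(1.1955, 0.3595, -0.5604) x3=(1.3645, -1.1392, 0.9377) x4=(0.4174, 0.2872, -1.4918)
step 10: x0=(-0.5914, -1.7415, -1.3593) x1=(-1.5759, -1.0663, -1.4963) x2=(1.1881, 0.3456, -0.5619) x3=(1.3451, -1.1156, 0.9319) x4=(0.4016, 0.2764, -1.4952)
step 11: x0=(-0.5680, -1.7528, -1.3456) x1=(-1.5832, -1.0417, -1.4971) x2=(1.1802, 0.3311, -0.5635) x3=(1.3249, -1.0917, 0.9250) x4=(0.3855, 0.2647, -1.4981)
step 12: x0=(-0.5441, -1.7636, -1.3314) x1=(-1.5894, -1.0167, -1.4974) x2=(1.1715, 0.3159, -0.5651) x3=(1.3039, -1.0677, 0.9171) x4=(0.3690, 0.2521, -1.5005)
step 13: x0=(-0.5194, -1.7739, -1.3168) x1=(-1.5948, -0.9913, -1.4972) x2=(1.1622, 0.3001, -0.5668) x3=(1.2821, -1.0436, 0.9081) x4=(0.3521, 0.2387, -1.5024)
step 14: x0=(-0.4942, -1.7836, -1.3018) x1=(-1.5991, -0.9656, -1.4965) x2=(1.1522, 0.2836, -0.5687) x3=(1.2595, -1.0193, 0.8981) x4=(0.3349, 0.2244, -1.5038)
step 15: x0=(-0.4684, -1.7928, -1.2864) x1=(-1.6025, -0.9397, -1.4953) x2=(1.1416, 0.2665, -0.5706) x3=(1.2362, -0.9948, 0.8871) x4=(0.3174, 0.2094, -1.5047)
step 16: x0=(-0.4420, -1.8014, -1.2706) x1=(-1.6048, -0.9135, -1.4935) x2=(1.1303, 0.2488, -0.5726) x3=(1.2121, -0.9702, 0.8752) x4=(0.2996, 0.1937, -1.5052)
step 17: x0=(-0.4152, -1.8095, -1.2544) x1=(-1.6063, -0.8870, -1.4913) x2=(1.1184, 0.2305, -0.5746) x3=(1.1873, -0.9455, 0.8622) x4=(0.2815, 0.1772, -1.5051)
step 18: x0=(-0.3878, -1.8170, -1.2379) x1=(-1.6067, -0.8604, -1.4887) x2=(1.1059, 0.2118, -0.5768) x3=(1.1618, -0.9207, 0.8484) x4=(0.2632, 0.1600, -1.5047)
step 19: x0=(-0.3601, -1.8240, -1.2211) x1=(-1.6062, -0.8335, -1.4855) x2=(1.0929, 0.1925, -0.5791) x3=(1.1355, -0.8959, 0.8336) x4=(0.2446, 0.1422, -1.5037)
step 20: x0=(-0.3319, -1.8304, -1.2039) x1=(-1.6048, -0.8064, -1.4818) x2=(1.0792, 0.1727, -0.5815) x3=(1.1087, -0.8709, 0.8179) x4=(0.2258, 0.1237, -1.5023)
step 21: x0=(-0.3034, -1.8363, -1.1864) x1=(-1.6025, -0.7792, -1.4777) x2=(1.0650, 0.1524, -0.5840) x3=(1.0811, -0.8459, 0.8014) x4=(0.2069, 0.1047, -1.5005)
step 22: x0=(-0.2745, -1.8416, -1.1687) x1=(-1.5992, -0.7518, -1.4731) x2=(1.0502, 0.1317, -0.5866) x3=(1.0530, -0.8209, 0.7841) x4=(0.1877, 0.0851, -1.4982)
step 23: x0=(-0.2454, -1.8465, -1.1506) x1=(-1.5951, -0.7243, -1.4681) x2=(1.0350, 0.1106, -0.5893) x3=(1.0242, -0.7959, 0.7659) x4=(0.1683, 0.0650, -1.4955)
step 24: x0=(-0.2160, -1.8507, -1.1324) x1=(-1.5901, -0.6967, -1.4626) x2=(1.0192, 0.0892, -0.5921) x3=(0.9949, -0.7708, 0.7470) x4=(0.1488, 0.0444, -1.4924)
step 25: x0=(-0.1863, -1.8545, -1.1138) x1=(-1.5842, -0.6691, -1.4566) x2=(1.0029, 0.0673, -0.5951) x3=(0.9649, -0.7458, 0.7273) x4=(0.1292, 0.0234, -1.4889)
step 26: x0=(-0.1565, -1.8578, -1.0951) x1=(-1.5775, -0.6414, -1.4502) x2=(0.9861, 0.0451, -0.5981) x3=(0.9344, -0.7208, 0.7069) x4=(0.1095, 0.0020, -1.4851)
step 27: x0=(-0.1265, -1.8605, -1.0762) x1=(-1.5699, -0.6137, -1.4434) x2=(0.9689, 0.0226, -0.6013) x3=(0.9034, -0.6957, 0.6859) x4=(0.0896, -0.0199, -1.4808)
step 0 velocities: v0=(0.6200, -0.7200, 0.3700) v1=(-0.7500, 0.8700, -0.2700) v2=(-0.0300, -0.2800, -0.0400) v3=(-0.4800, 0.9100, 0.2100) v4=(-0.5000, -0.0500, -0.3400)
step 0: KE=3.2903, PE=8.7128, E=12.0031
step 27 velocities: v0=(1.3069, -0.1085, 0.8271) v1=(0.3456, 1.2063, 0.3060) v2=(-0.7569, -0.9839, -0.1407) v3=(-1.3591, 1.0866, -0.9298) v4=(-0.8644, -0.9565, 0.1911)
step 27: KE=8.8672, PE=3.1343, E=12.0015

12.0015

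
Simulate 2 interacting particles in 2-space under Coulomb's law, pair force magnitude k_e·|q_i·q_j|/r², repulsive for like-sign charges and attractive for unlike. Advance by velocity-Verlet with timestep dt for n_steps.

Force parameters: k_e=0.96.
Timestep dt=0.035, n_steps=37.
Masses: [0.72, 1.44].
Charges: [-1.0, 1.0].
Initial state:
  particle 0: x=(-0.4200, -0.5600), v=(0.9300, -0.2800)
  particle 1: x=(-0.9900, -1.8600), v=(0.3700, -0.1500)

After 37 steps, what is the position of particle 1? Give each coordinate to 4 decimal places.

(-0.3328, -1.8039)

step 0: x0=(-0.4200, -0.5600) x1=(-0.9900, -1.8600)
step 1: x0=(-0.3876, -0.5702) x1=(-0.9770, -1.8651)
step 2: x0=(-0.3556, -0.5811) x1=(-0.9638, -1.8698)
step 3: x0=(-0.3239, -0.5927) x1=(-0.9504, -1.8741)
step 4: x0=(-0.2925, -0.6051) x1=(-0.9369, -1.8781)
step 5: x0=(-0.2615, -0.6181) x1=(-0.9231, -1.8817)
step 6: x0=(-0.2309, -0.6319) x1=(-0.9092, -1.8849)
step 7: x0=(-0.2006, -0.6464) x1=(-0.8951, -1.8878)
step 8: x0=(-0.1708, -0.6616) x1=(-0.8808, -1.8904)
step 9: x0=(-0.1414, -0.6775) x1=(-0.8663, -1.8926)
step 10: x0=(-0.1123, -0.6941) x1=(-0.8516, -1.8945)
step 11: x0=(-0.0837, -0.7114) x1=(-0.8367, -1.8960)
step 12: x0=(-0.0556, -0.7294) x1=(-0.8215, -1.8971)
step 13: x0=(-0.0279, -0.7481) x1=(-0.8061, -1.8979)
step 14: x0=(-0.0007, -0.7675) x1=(-0.7905, -1.8984)
step 15: x0=(0.0260, -0.7876) x1=(-0.7746, -1.8985)
step 16: x0=(0.0522, -0.8084) x1=(-0.7585, -1.8982)
step 17: x0=(0.0779, -0.8299) x1=(-0.7421, -1.8976)
step 18: x0=(0.1030, -0.8521) x1=(-0.7255, -1.8966)
step 19: x0=(0.1276, -0.8751) x1=(-0.7085, -1.8953)
step 20: x0=(0.1516, -0.8988) x1=(-0.6913, -1.8936)
step 21: x0=(0.1749, -0.9232) x1=(-0.6737, -1.8916)
step 22: x0=(0.1976, -0.9483) x1=(-0.6559, -1.8891)
step 23: x0=(0.2196, -0.9742) x1=(-0.6376, -1.8863)
step 24: x0=(0.2409, -1.0009) x1=(-0.6191, -1.8832)
step 25: x0=(0.2615, -1.0283) x1=(-0.6001, -1.8796)
step 26: x0=(0.2813, -1.0565) x1=(-0.5808, -1.8756)
step 27: x0=(0.3002, -1.0856) x1=(-0.5610, -1.8713)
step 28: x0=(0.3182, -1.1154) x1=(-0.5408, -1.8665)
step 29: x0=(0.3353, -1.1460) x1=(-0.5201, -1.8613)
step 30: x0=(0.3514, -1.1775) x1=(-0.4989, -1.8557)
step 31: x0=(0.3664, -1.2099) x1=(-0.4772, -1.8497)
step 32: x0=(0.3802, -1.2431) x1=(-0.4549, -1.8433)
step 33: x0=(0.3928, -1.2772) x1=(-0.4320, -1.8363)
step 34: x0=(0.4040, -1.3123) x1=(-0.4084, -1.8290)
step 35: x0=(0.4138, -1.3483) x1=(-0.3840, -1.8211)
step 36: x0=(0.4219, -1.3852) x1=(-0.3588, -1.8128)
step 37: x0=(0.4282, -1.4232) x1=(-0.3328, -1.8039)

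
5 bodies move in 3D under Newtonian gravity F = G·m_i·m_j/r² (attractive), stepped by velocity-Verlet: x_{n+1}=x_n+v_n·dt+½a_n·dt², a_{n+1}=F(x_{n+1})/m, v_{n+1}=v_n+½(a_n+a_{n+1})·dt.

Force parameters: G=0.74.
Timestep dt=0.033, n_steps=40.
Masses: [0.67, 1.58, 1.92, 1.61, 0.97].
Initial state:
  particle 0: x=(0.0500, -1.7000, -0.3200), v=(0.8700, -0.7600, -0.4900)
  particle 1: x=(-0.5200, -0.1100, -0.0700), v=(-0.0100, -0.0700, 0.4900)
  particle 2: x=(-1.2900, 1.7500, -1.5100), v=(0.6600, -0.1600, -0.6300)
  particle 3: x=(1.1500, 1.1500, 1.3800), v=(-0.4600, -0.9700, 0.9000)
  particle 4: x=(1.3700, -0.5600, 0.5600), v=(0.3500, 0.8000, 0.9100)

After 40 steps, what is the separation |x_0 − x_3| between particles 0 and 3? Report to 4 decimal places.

step 0: x0=(0.0500, -1.7000, -0.3200) x1=(-0.5200, -0.1100, -0.0700) x2=(-1.2900, 1.7500, -1.5100) x3=(1.1500, 1.1500, 1.3800) x4=(1.3700, -0.5600, 0.5600)
step 1: x0=(0.0787, -1.7247, -0.3361) x1=(-0.5202, -0.1123, -0.0538) x2=(-1.2681, 1.7446, -1.5307) x3=(1.1347, 1.1178, 1.4095) x4=(1.3813, -0.5334, 0.5900)
step 2: x0=(0.1074, -1.7488, -0.3520) x1=(-0.5201, -0.1145, -0.0377) x2=(-1.2461, 1.7390, -1.5511) x3=(1.1193, 1.0854, 1.4388) x4=(1.3921, -0.5065, 0.6200)
step 3: x0=(0.1361, -1.7722, -0.3677) x1=(-0.5197, -0.1166, -0.0215) x2=(-1.2239, 1.7331, -1.5714) x3=(1.1037, 1.0525, 1.4677) x4=(1.4025, -0.4792, 0.6499)
step 4: x0=(0.1647, -1.7949, -0.3832) x1=(-0.5190, -0.1186, -0.0053) x2=(-1.2016, 1.7271, -1.5914) x3=(1.0879, 1.0194, 1.4962) x4=(1.4124, -0.4515, 0.6798)
step 5: x0=(0.1933, -1.8170, -0.3986) x1=(-0.5180, -0.1205, 0.0108) x2=(-1.1791, 1.7208, -1.6111) x3=(1.0719, 0.9859, 1.5244) x4=(1.4217, -0.4233, 0.7097)
step 6: x0=(0.2218, -1.8386, -0.4137) x1=(-0.5167, -0.1223, 0.0270) x2=(-1.1565, 1.7143, -1.6307) x3=(1.0558, 0.9521, 1.5523) x4=(1.4306, -0.3948, 0.7397)
step 7: x0=(0.2503, -1.8595, -0.4287) x1=(-0.5151, -0.1239, 0.0432) x2=(-1.1338, 1.7076, -1.6500) x3=(1.0396, 0.9179, 1.5797) x4=(1.4390, -0.3659, 0.7697)
step 8: x0=(0.2787, -1.8799, -0.4434) x1=(-0.5132, -0.1255, 0.0594) x2=(-1.1109, 1.7007, -1.6691) x3=(1.0233, 0.8834, 1.6068) x4=(1.4469, -0.3365, 0.7997)
step 9: x0=(0.3071, -1.8997, -0.4580) x1=(-0.5110, -0.1270, 0.0756) x2=(-1.0879, 1.6936, -1.6879) x3=(1.0068, 0.8484, 1.6334) x4=(1.4542, -0.3067, 0.8298)
step 10: x0=(0.3354, -1.9190, -0.4724) x1=(-0.5085, -0.1283, 0.0919) x2=(-1.0648, 1.6863, -1.7065) x3=(0.9903, 0.8131, 1.6595) x4=(1.4610, -0.2763, 0.8601)
step 11: x0=(0.3636, -1.9378, -0.4866) x1=(-0.5056, -0.1295, 0.1081) x2=(-1.0415, 1.6788, -1.7249) x3=(0.9736, 0.7774, 1.6852) x4=(1.4672, -0.2456, 0.8904)
step 12: x0=(0.3917, -1.9561, -0.5005) x1=(-0.5025, -0.1305, 0.1244) x2=(-1.0181, 1.6711, -1.7431) x3=(0.9570, 0.7413, 1.7104) x4=(1.4728, -0.2143, 0.9210)
step 13: x0=(0.4198, -1.9738, -0.5143) x1=(-0.4990, -0.1315, 0.1408) x2=(-0.9947, 1.6632, -1.7610) x3=(0.9403, 0.7048, 1.7351) x4=(1.4778, -0.1825, 0.9518)
step 14: x0=(0.4478, -1.9911, -0.5280) x1=(-0.4952, -0.1323, 0.1572) x2=(-0.9711, 1.6551, -1.7787) x3=(0.9235, 0.6678, 1.7592) x4=(1.4821, -0.1502, 0.9828)
step 15: x0=(0.4757, -2.0080, -0.5414) x1=(-0.4911, -0.1329, 0.1736) x2=(-0.9474, 1.6468, -1.7961) x3=(0.9069, 0.6305, 1.7828) x4=(1.4857, -0.1173, 1.0141)
step 16: x0=(0.5035, -2.0244, -0.5546) x1=(-0.4867, -0.1335, 0.1901) x2=(-0.9236, 1.6384, -1.8133) x3=(0.8902, 0.5927, 1.8057) x4=(1.4885, -0.0840, 1.0457)
step 17: x0=(0.5312, -2.0403, -0.5676) x1=(-0.4819, -0.1339, 0.2066) x2=(-0.8997, 1.6297, -1.8303) x3=(0.8736, 0.5545, 1.8280) x4=(1.4906, -0.0502, 1.0777)
step 18: x0=(0.5588, -2.0558, -0.5805) x1=(-0.4768, -0.1341, 0.2232) x2=(-0.8757, 1.6209, -1.8470) x3=(0.8572, 0.5159, 1.8496) x4=(1.4918, -0.0158, 1.1102)
step 19: x0=(0.5864, -2.0709, -0.5932) x1=(-0.4714, -0.1343, 0.2399) x2=(-0.8516, 1.6119, -1.8636) x3=(0.8409, 0.4770, 1.8705) x4=(1.4920, 0.0190, 1.1431)
step 20: x0=(0.6138, -2.0856, -0.6057) x1=(-0.4657, -0.1342, 0.2567) x2=(-0.8275, 1.6028, -1.8798) x3=(0.8249, 0.4376, 1.8906) x4=(1.4913, 0.0543, 1.1766)
step 21: x0=(0.6411, -2.0999, -0.6180) x1=(-0.4596, -0.1341, 0.2736) x2=(-0.8032, 1.5935, -1.8959) x3=(0.8091, 0.3979, 1.9099) x4=(1.4895, 0.0900, 1.2106)
step 22: x0=(0.6684, -2.1137, -0.6301) x1=(-0.4532, -0.1338, 0.2905) x2=(-0.7789, 1.5840, -1.9117) x3=(0.7936, 0.3579, 1.9284) x4=(1.4866, 0.1259, 1.2453)
step 23: x0=(0.6955, -2.1272, -0.6421) x1=(-0.4464, -0.1334, 0.3076) x2=(-0.7545, 1.5743, -1.9273) x3=(0.7784, 0.3177, 1.9461) x4=(1.4825, 0.1622, 1.2807)
step 24: x0=(0.7226, -2.1404, -0.6539) x1=(-0.4393, -0.1328, 0.3248) x2=(-0.7300, 1.5645, -1.9426) x3=(0.7636, 0.2773, 1.9628) x4=(1.4771, 0.1986, 1.3167)
step 25: x0=(0.7495, -2.1531, -0.6655) x1=(-0.4319, -0.1321, 0.3421) x2=(-0.7054, 1.5546, -1.9577) x3=(0.7492, 0.2367, 1.9787) x4=(1.4704, 0.2351, 1.3534)
step 26: x0=(0.7763, -2.1655, -0.6769) x1=(-0.4241, -0.1313, 0.3596) x2=(-0.6808, 1.5445, -1.9726) x3=(0.7353, 0.1961, 1.9937) x4=(1.4623, 0.2715, 1.3909)
step 27: x0=(0.8030, -2.1776, -0.6882) x1=(-0.4160, -0.1304, 0.3772) x2=(-0.6561, 1.5342, -1.9873) x3=(0.7219, 0.1554, 2.0077) x4=(1.4528, 0.3078, 1.4290)
step 28: x0=(0.8297, -2.1893, -0.6992) x1=(-0.4076, -0.1293, 0.3950) x2=(-0.6313, 1.5238, -2.0017) x3=(0.7089, 0.1149, 2.0209) x4=(1.4419, 0.3437, 1.4678)
step 29: x0=(0.8562, -2.2007, -0.7102) x1=(-0.3988, -0.1281, 0.4129) x2=(-0.6064, 1.5132, -2.0159) x3=(0.6964, 0.0746, 2.0332) x4=(1.4296, 0.3793, 1.5072)
step 30: x0=(0.8826, -2.2117, -0.7209) x1=(-0.3896, -0.1269, 0.4310) x2=(-0.5816, 1.5025, -2.0299) x3=(0.6843, 0.0345, 2.0446) x4=(1.4160, 0.4143, 1.5472)
step 31: x0=(0.9089, -2.2224, -0.7315) x1=(-0.3802, -0.1255, 0.4493) x2=(-0.5566, 1.4917, -2.0437) x3=(0.6727, -0.0053, 2.0552) x4=(1.4010, 0.4487, 1.5876)
step 32: x0=(0.9350, -2.2328, -0.7419) x1=(-0.3703, -0.1240, 0.4678) x2=(-0.5316, 1.4807, -2.0572) x3=(0.6615, -0.0448, 2.0650) x4=(1.3848, 0.4823, 1.6285)
step 33: x0=(0.9611, -2.2429, -0.7522) x1=(-0.3601, -0.1223, 0.4865) x2=(-0.5065, 1.4696, -2.0705) x3=(0.6507, -0.0839, 2.0741) x4=(1.3673, 0.5152, 1.6697)
step 34: x0=(0.9871, -2.2527, -0.7622) x1=(-0.3496, -0.1207, 0.5055) x2=(-0.4814, 1.4584, -2.0836) x3=(0.6402, -0.1225, 2.0825) x4=(1.3487, 0.5473, 1.7111)
step 35: x0=(1.0129, -2.2622, -0.7722) x1=(-0.3387, -0.1189, 0.5246) x2=(-0.4562, 1.4470, -2.0965) x3=(0.6299, -0.1606, 2.0902) x4=(1.3291, 0.5785, 1.7528)
step 36: x0=(1.0387, -2.2714, -0.7819) x1=(-0.3275, -0.1170, 0.5440) x2=(-0.4310, 1.4355, -2.1091) x3=(0.6199, -0.1983, 2.0973) x4=(1.3084, 0.6088, 1.7945)
step 37: x0=(1.0643, -2.2803, -0.7915) x1=(-0.3159, -0.1151, 0.5637) x2=(-0.4058, 1.4239, -2.1215) x3=(0.6101, -0.2355, 2.1038) x4=(1.2869, 0.6383, 1.8363)
step 38: x0=(1.0898, -2.2889, -0.8010) x1=(-0.3040, -0.1131, 0.5837) x2=(-0.3805, 1.4122, -2.1338) x3=(0.6004, -0.2722, 2.1097) x4=(1.2646, 0.6668, 1.8780)
step 39: x0=(1.1152, -2.2972, -0.8103) x1=(-0.2917, -0.1110, 0.6039) x2=(-0.3551, 1.4003, -2.1458) x3=(0.5909, -0.3084, 2.1151) x4=(1.2415, 0.6946, 1.9197)
step 40: x0=(1.1405, -2.3053, -0.8194) x1=(-0.2790, -0.1090, 0.6244) x2=(-0.3298, 1.3883, -2.1575) x3=(0.5814, -0.3441, 2.1199) x4=(1.2177, 0.7214, 1.9613)

3.5775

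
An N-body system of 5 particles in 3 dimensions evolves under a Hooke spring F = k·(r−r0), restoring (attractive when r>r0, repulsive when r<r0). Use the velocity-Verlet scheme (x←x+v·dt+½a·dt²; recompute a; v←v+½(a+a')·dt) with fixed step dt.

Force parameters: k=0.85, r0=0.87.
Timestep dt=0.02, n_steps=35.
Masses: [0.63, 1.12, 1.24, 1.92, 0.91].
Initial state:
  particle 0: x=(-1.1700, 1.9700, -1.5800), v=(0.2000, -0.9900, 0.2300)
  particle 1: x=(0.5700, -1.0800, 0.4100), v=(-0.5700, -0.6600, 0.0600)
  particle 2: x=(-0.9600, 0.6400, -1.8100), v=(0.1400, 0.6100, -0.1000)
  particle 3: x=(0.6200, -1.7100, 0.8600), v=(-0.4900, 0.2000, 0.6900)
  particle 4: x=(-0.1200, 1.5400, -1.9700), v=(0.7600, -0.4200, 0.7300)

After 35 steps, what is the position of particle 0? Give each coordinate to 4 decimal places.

(-0.2501, -0.1710, -0.4528)

step 0: x0=(-1.1700, 1.9700, -1.5800) x1=(0.5700, -1.0800, 0.4100) x2=(-0.9600, 0.6400, -1.8100) x3=(0.6200, -1.7100, 0.8600) x4=(-0.1200, 1.5400, -1.9700)
step 1: x0=(-1.1651, 1.9486, -1.5745) x1=(0.5581, -1.0923, 0.4104) x2=(-0.9569, 0.6519, -1.8115) x3=(0.6099, -1.7053, 0.8732) x4=(-0.1047, 1.5307, -1.9546)
step 2: x0=(-1.1586, 1.9240, -1.5672) x1=(0.5454, -1.1029, 0.4093) x2=(-0.9530, 0.6631, -1.8120) x3=(0.5992, -1.6994, 0.8854) x4=(-0.0892, 1.5197, -1.9377)
step 3: x0=(-1.1503, 1.8962, -1.5580) x1=(0.5317, -1.1118, 0.4067) x2=(-0.9485, 0.6737, -1.8114) x3=(0.5880, -1.6922, 0.8964) x4=(-0.0735, 1.5069, -1.9191)
step 4: x0=(-1.1404, 1.8653, -1.5471) x1=(0.5172, -1.1189, 0.4026) x2=(-0.9433, 0.6835, -1.8098) x3=(0.5762, -1.6836, 0.9063) x4=(-0.0576, 1.4923, -1.8991)
step 5: x0=(-1.1288, 1.8314, -1.5343) x1=(0.5019, -1.1243, 0.3970) x2=(-0.9375, 0.6927, -1.8071) x3=(0.5639, -1.6739, 0.9151) x4=(-0.0416, 1.4760, -1.8775)
step 6: x0=(-1.1156, 1.7944, -1.5198) x1=(0.4857, -1.1280, 0.3899) x2=(-0.9310, 0.7011, -1.8035) x3=(0.5511, -1.6628, 0.9228) x4=(-0.0255, 1.4581, -1.8544)
step 7: x0=(-1.1009, 1.7546, -1.5035) x1=(0.4687, -1.1300, 0.3813) x2=(-0.9238, 0.7088, -1.7988) x3=(0.5377, -1.6505, 0.9294) x4=(-0.0093, 1.4384, -1.8298)
step 8: x0=(-1.0846, 1.7119, -1.4854) x1=(0.4509, -1.1303, 0.3713) x2=(-0.9160, 0.7157, -1.7930) x3=(0.5238, -1.6370, 0.9349) x4=(0.0071, 1.4171, -1.8037)
step 9: x0=(-1.0668, 1.6664, -1.4655) x1=(0.4324, -1.1289, 0.3599) x2=(-0.9076, 0.7219, -1.7863) x3=(0.5094, -1.6223, 0.9393) x4=(0.0235, 1.3941, -1.7762)
step 10: x0=(-1.0475, 1.6183, -1.4440) x1=(0.4131, -1.1259, 0.3470) x2=(-0.8985, 0.7272, -1.7785) x3=(0.4945, -1.6063, 0.9426) x4=(0.0400, 1.3695, -1.7473)
step 11: x0=(-1.0269, 1.5676, -1.4207) x1=(0.3931, -1.1213, 0.3328) x2=(-0.8888, 0.7318, -1.7697) x3=(0.4792, -1.5892, 0.9448) x4=(0.0566, 1.3433, -1.7170)
step 12: x0=(-1.0048, 1.5144, -1.3958) x1=(0.3725, -1.1151, 0.3173) x2=(-0.8786, 0.7356, -1.7599) x3=(0.4634, -1.5709, 0.9460) x4=(0.0732, 1.3155, -1.6853)
step 13: x0=(-0.9815, 1.4587, -1.3692) x1=(0.3511, -1.1074, 0.3004) x2=(-0.8677, 0.7385, -1.7492) x3=(0.4472, -1.5515, 0.9462) x4=(0.0898, 1.2863, -1.6523)
step 14: x0=(-0.9569, 1.4008, -1.3410) x1=(0.3292, -1.0981, 0.2823) x2=(-0.8563, 0.7407, -1.7374) x3=(0.4305, -1.5310, 0.9453) x4=(0.1064, 1.2555, -1.6180)
step 15: x0=(-0.9310, 1.3407, -1.3112) x1=(0.3067, -1.0874, 0.2630) x2=(-0.8443, 0.7420, -1.7247) x3=(0.4134, -1.5094, 0.9434) x4=(0.1230, 1.2232, -1.5825)
step 16: x0=(-0.9041, 1.2785, -1.2798) x1=(0.2836, -1.0752, 0.2425) x2=(-0.8317, 0.7424, -1.7111) x3=(0.3960, -1.4868, 0.9405) x4=(0.1396, 1.1896, -1.5457)
step 17: x0=(-0.8760, 1.2143, -1.2469) x1=(0.2600, -1.0617, 0.2208) x2=(-0.8187, 0.7421, -1.6966) x3=(0.3781, -1.4631, 0.9366) x4=(0.1561, 1.1546, -1.5078)
step 18: x0=(-0.8469, 1.1482, -1.2125) x1=(0.2358, -1.0468, 0.1981) x2=(-0.8051, 0.7409, -1.6812) x3=(0.3599, -1.4383, 0.9317) x4=(0.1726, 1.1182, -1.4687)
step 19: x0=(-0.8168, 1.0803, -1.1766) x1=(0.2113, -1.0306, 0.1743) x2=(-0.7910, 0.7389, -1.6649) x3=(0.3414, -1.4127, 0.9259) x4=(0.1891, 1.0805, -1.4285)
step 20: x0=(-0.7857, 1.0108, -1.1392) x1=(0.1863, -1.0132, 0.1496) x2=(-0.7765, 0.7361, -1.6478) x3=(0.3225, -1.3860, 0.9191) x4=(0.2054, 1.0416, -1.3873)
step 21: x0=(-0.7538, 0.9396, -1.1005) x1=(0.1609, -0.9946, 0.1238) x2=(-0.7615, 0.7325, -1.6299) x3=(0.3033, -1.3585, 0.9115) x4=(0.2217, 1.0015, -1.3450)
step 22: x0=(-0.7211, 0.8669, -1.0604) x1=(0.1351, -0.9749, 0.0973) x2=(-0.7461, 0.7282, -1.6113) x3=(0.2839, -1.3301, 0.9029) x4=(0.2379, 0.9602, -1.3018)
step 23: x0=(-0.6877, 0.7928, -1.0190) x1=(0.1091, -0.9542, 0.0698) x2=(-0.7302, 0.7231, -1.5918) x3=(0.2641, -1.3008, 0.8935) x4=(0.2539, 0.9179, -1.2576)
step 24: x0=(-0.6535, 0.7173, -0.9763) x1=(0.0827, -0.9324, 0.0416) x2=(-0.7140, 0.7173, -1.5717) x3=(0.2442, -1.2707, 0.8832) x4=(0.2698, 0.8744, -1.2126)
step 25: x0=(-0.6188, 0.6406, -0.9326) x1=(0.0561, -0.9097, 0.0127) x2=(-0.6974, 0.7108, -1.5508) x3=(0.2239, -1.2398, 0.8721) x4=(0.2855, 0.8300, -1.1667)
step 26: x0=(-0.5834, 0.5627, -0.8877) x1=(0.0293, -0.8861, -0.0168) x2=(-0.6804, 0.7037, -1.5291) x3=(0.2035, -1.2082, 0.8602) x4=(0.3011, 0.7847, -1.1201)
step 27: x0=(-0.5475, 0.4837, -0.8419) x1=(0.0024, -0.8617, -0.0470) x2=(-0.6631, 0.6959, -1.5068) x3=(0.1829, -1.1759, 0.8475) x4=(0.3165, 0.7384, -1.0728)
step 28: x0=(-0.5112, 0.4038, -0.7952) x1=(-0.0248, -0.8366, -0.0776) x2=(-0.6455, 0.6875, -1.4838) x3=(0.1621, -1.1429, 0.8341) x4=(0.3318, 0.6914, -1.0247)
step 29: x0=(-0.4746, 0.3231, -0.7477) x1=(-0.0520, -0.8108, -0.1088) x2=(-0.6275, 0.6785, -1.4601) x3=(0.1411, -1.1093, 0.8200) x4=(0.3468, 0.6436, -0.9761)
step 30: x0=(-0.4376, 0.2417, -0.6996) x1=(-0.0793, -0.7844, -0.1403) x2=(-0.6093, 0.6689, -1.4358) x3=(0.1200, -1.0751, 0.8052) x4=(0.3616, 0.5951, -0.9269)
step 31: x0=(-0.4004, 0.1597, -0.6510) x1=(-0.1067, -0.7574, -0.1722) x2=(-0.5908, 0.6588, -1.4108) x3=(0.0987, -1.0404, 0.7897) x4=(0.3762, 0.5459, -0.8772)
step 32: x0=(-0.3629, 0.0773, -0.6018) x1=(-0.1341, -0.7301, -0.2044) x2=(-0.5720, 0.6481, -1.3851) x3=(0.0774, -1.0052, 0.7737) x4=(0.3906, 0.4962, -0.8270)
step 33: x0=(-0.3254, -0.0054, -0.5524) x1=(-0.1615, -0.7023, -0.2368) x2=(-0.5530, 0.6369, -1.3588) x3=(0.0559, -0.9694, 0.7570) x4=(0.4047, 0.4459, -0.7764)
step 34: x0=(-0.2878, -0.0882, -0.5027) x1=(-0.1889, -0.6743, -0.2694) x2=(-0.5337, 0.6251, -1.3318) x3=(0.0344, -0.9333, 0.7398) x4=(0.4185, 0.3952, -0.7254)
step 35: x0=(-0.2501, -0.1710, -0.4528) x1=(-0.2162, -0.6460, -0.3021) x2=(-0.5142, 0.6128, -1.3043) x3=(0.0128, -0.8967, 0.7220) x4=(0.4322, 0.3440, -0.6741)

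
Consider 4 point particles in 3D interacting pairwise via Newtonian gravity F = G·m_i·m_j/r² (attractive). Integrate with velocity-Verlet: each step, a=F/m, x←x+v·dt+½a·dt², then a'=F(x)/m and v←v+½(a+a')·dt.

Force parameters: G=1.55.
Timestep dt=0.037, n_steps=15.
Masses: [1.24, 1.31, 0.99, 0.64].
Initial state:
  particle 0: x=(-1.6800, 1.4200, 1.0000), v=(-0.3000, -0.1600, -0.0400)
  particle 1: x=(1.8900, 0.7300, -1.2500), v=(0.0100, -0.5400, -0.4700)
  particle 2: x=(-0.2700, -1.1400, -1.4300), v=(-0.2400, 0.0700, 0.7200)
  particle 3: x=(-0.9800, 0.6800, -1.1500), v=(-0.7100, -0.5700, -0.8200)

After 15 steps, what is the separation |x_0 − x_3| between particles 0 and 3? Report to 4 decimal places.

step 0: x0=(-1.6800, 1.4200, 1.0000) x1=(1.8900, 0.7300, -1.2500) x2=(-0.2700, -1.1400, -1.4300) x3=(-0.9800, 0.6800, -1.1500)
step 1: x0=(-1.6910, 1.4140, 0.9983) x1=(1.8901, 0.7099, -1.2674) x2=(-0.2788, -1.1371, -1.4033) x3=(-1.0061, 0.6587, -1.1802)
step 2: x0=(-1.7017, 1.4078, 0.9963) x1=(1.8898, 0.6897, -1.2846) x2=(-0.2876, -1.1335, -1.3764) x3=(-1.0317, 0.6371, -1.2100)
step 3: x0=(-1.7122, 1.4014, 0.9938) x1=(1.8890, 0.6694, -1.3019) x2=(-0.2964, -1.1292, -1.3493) x3=(-1.0570, 0.6151, -1.2395)
step 4: x0=(-1.7224, 1.3947, 0.9910) x1=(1.8877, 0.6489, -1.3190) x2=(-0.3051, -1.1242, -1.3221) x3=(-1.0818, 0.5927, -1.2686)
step 5: x0=(-1.7324, 1.3879, 0.9878) x1=(1.8859, 0.6283, -1.3361) x2=(-0.3137, -1.1186, -1.2947) x3=(-1.1062, 0.5700, -1.2974)
step 6: x0=(-1.7422, 1.3809, 0.9842) x1=(1.8836, 0.6075, -1.3531) x2=(-0.3223, -1.1122, -1.2673) x3=(-1.1301, 0.5468, -1.3258)
step 7: x0=(-1.7517, 1.3737, 0.9803) x1=(1.8809, 0.5866, -1.3700) x2=(-0.3309, -1.1051, -1.2397) x3=(-1.1535, 0.5232, -1.3538)
step 8: x0=(-1.7610, 1.3663, 0.9760) x1=(1.8777, 0.5655, -1.3868) x2=(-0.3395, -1.0973, -1.2121) x3=(-1.1764, 0.4992, -1.3814)
step 9: x0=(-1.7701, 1.3586, 0.9713) x1=(1.8741, 0.5443, -1.4035) x2=(-0.3480, -1.0888, -1.1844) x3=(-1.1988, 0.4748, -1.4085)
step 10: x0=(-1.7790, 1.3508, 0.9663) x1=(1.8699, 0.5229, -1.4202) x2=(-0.3566, -1.0795, -1.1566) x3=(-1.2208, 0.4499, -1.4353)
step 11: x0=(-1.7876, 1.3427, 0.9609) x1=(1.8653, 0.5014, -1.4367) x2=(-0.3651, -1.0695, -1.1288) x3=(-1.2421, 0.4246, -1.4615)
step 12: x0=(-1.7960, 1.3345, 0.9552) x1=(1.8602, 0.4798, -1.4532) x2=(-0.3737, -1.0588, -1.1011) x3=(-1.2630, 0.3989, -1.4873)
step 13: x0=(-1.8042, 1.3260, 0.9491) x1=(1.8546, 0.4581, -1.4695) x2=(-0.3822, -1.0474, -1.0733) x3=(-1.2832, 0.3727, -1.5127)
step 14: x0=(-1.8121, 1.3173, 0.9427) x1=(1.8486, 0.4362, -1.4857) x2=(-0.3908, -1.0352, -1.0456) x3=(-1.3029, 0.3461, -1.5375)
step 15: x0=(-1.8199, 1.3084, 0.9359) x1=(1.8421, 0.4141, -1.5018) x2=(-0.3994, -1.0223, -1.0179) x3=(-1.3221, 0.3191, -1.5617)

2.7321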